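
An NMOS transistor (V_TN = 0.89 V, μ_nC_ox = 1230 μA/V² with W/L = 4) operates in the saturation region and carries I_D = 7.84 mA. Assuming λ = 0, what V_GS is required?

V_GS = 2.68 V

k_n = μ_nC_ox · (W/L) = 4.92 mA/V².
In saturation I_D = ½ k_n (V_GS − V_TN)², so V_GS − V_TN = √(2 I_D / k_n) = √(2 × 7.84 / 4.92) = 1.79 V.
V_GS = 0.89 + 1.79 = 2.68 V.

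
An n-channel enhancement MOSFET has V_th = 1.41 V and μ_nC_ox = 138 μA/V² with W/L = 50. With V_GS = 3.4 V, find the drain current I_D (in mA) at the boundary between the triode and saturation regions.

I_D = 13.7 mA

At the boundary V_DS = V_ov = V_GS − V_th = 3.4 − 1.41 = 1.99 V.
k_n = μ_nC_ox · (W/L) = 6.9 mA/V².
I_D = ½ k_n V_ov² = 0.5 × 6.9 × 1.99² = 13.7 mA.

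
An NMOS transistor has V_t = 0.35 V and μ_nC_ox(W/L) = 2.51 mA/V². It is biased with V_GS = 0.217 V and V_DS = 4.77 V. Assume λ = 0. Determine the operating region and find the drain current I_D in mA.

Cutoff; I_D = 0 mA

V_GS = 0.217 V < V_t = 0.35 V, so the transistor is in cutoff.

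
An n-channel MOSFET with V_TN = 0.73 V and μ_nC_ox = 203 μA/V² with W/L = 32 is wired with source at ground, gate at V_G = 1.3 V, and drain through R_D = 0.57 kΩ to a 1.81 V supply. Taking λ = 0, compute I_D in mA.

I_D = 1.06 mA

V_GS = V_G = 1.3 V, so V_ov = 1.3 − 0.73 = 0.57 V.
k_n = μ_nC_ox · (W/L) = 6.496 mA/V².
Assume saturation: I_D = ½ k_n V_ov² = 0.5 × 6.496 × 0.57² = 1.06 mA, giving V_DS = V_DD − I_D R_D = 1.81 − 1.06 × 0.57 = 1.21 V.
V_DS = 1.21 V ≥ V_ov = 0.57 V, confirming saturation.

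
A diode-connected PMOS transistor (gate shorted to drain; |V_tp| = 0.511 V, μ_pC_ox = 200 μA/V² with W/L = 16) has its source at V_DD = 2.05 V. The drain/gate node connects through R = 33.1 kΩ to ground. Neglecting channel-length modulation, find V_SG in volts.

With gate tied to drain, V_SG = V_SD ≥ V_SG − |V_tp|, so the device is in saturation.
k_p = μ_pC_ox · (W/L) = 3.2 mA/V².
KCL at the drain: ½ k_p (V_SG − |V_tp|)² = (V_DD − V_SG)/R.
Let x = V_SG − 0.511. Then 53 x² + x − 1.539 = 0, giving x = 0.161 V (positive root), so V_SG = 0.672 V.
I_D = (V_DD − V_SG)/R = (2.05 − 0.672) / 33.1 = 0.0416 mA.

V_SG = 0.672 V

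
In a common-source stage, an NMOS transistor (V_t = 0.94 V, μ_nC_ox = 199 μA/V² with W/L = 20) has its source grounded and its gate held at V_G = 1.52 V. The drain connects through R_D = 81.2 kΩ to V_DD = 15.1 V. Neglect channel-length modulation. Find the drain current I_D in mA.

V_GS = V_G = 1.52 V, so V_ov = 1.52 − 0.94 = 0.58 V.
k_n = μ_nC_ox · (W/L) = 3.98 mA/V².
Assume saturation: I_D = ½ k_n V_ov² = 0.5 × 3.98 × 0.58² = 0.669 mA, giving V_DS = V_DD − I_D R_D = 15.1 − 0.669 × 81.2 = -39.3 V.
But -39.3 V < V_ov = 0.58 V, so the device is actually in triode.
In triode I_D = k_n[V_ov V_DS − ½ V_DS²] and I_D = (V_DD − V_DS)/R_D. Equating: 162 V_DS² − 188.4 V_DS + 15.1 = 0, giving V_DS = 0.0866 V (the root below V_ov).
I_D = (15.1 − 0.0866) / 81.2 = 0.185 mA.

I_D = 0.185 mA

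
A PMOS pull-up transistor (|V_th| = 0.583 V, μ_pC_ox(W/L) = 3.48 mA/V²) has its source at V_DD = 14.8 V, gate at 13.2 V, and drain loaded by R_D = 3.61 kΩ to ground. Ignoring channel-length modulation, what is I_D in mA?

V_SG = V_DD − V_G = 14.8 − 13.2 = 1.6 V, so V_ov = 1.6 − 0.583 = 1.02 V.
Assume saturation: I_D = ½ k_p V_ov² = 0.5 × 3.48 × 1.02² = 1.8 mA, giving V_SD = V_DD − I_D R_D = 14.8 − 1.8 × 3.61 = 8.3 V.
V_SD = 8.3 V ≥ V_ov = 1.02 V, confirming saturation.

I_D = 1.80 mA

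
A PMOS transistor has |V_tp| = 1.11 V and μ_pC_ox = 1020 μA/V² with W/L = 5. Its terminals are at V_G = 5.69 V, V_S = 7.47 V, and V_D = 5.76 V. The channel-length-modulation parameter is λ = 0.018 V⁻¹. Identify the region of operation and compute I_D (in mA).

V_SG = V_S − V_G = 7.47 − 5.69 = 1.78 V; V_SD = V_S − V_D = 7.47 − 5.76 = 1.71 V.
k_p = μ_pC_ox · (W/L) = 5.1 mA/V².
V_ov = V_SG − |V_tp| = 1.78 − 1.11 = 0.67 V.
Since V_SD = 1.71 V ≥ V_ov = 0.67 V, the device is in saturation.
I_D = ½ k_p V_ov² (1 + λ V_SD) = 0.5 × 5.1 × 0.67² × (1 + 0.018 × 1.71) = 1.18 mA.

Saturation; I_D = 1.18 mA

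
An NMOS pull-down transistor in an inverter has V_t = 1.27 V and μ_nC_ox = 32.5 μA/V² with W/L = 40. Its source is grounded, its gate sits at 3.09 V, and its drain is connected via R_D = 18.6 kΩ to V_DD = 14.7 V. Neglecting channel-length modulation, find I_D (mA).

V_GS = V_G = 3.09 V, so V_ov = 3.09 − 1.27 = 1.82 V.
k_n = μ_nC_ox · (W/L) = 1.3 mA/V².
Assume saturation: I_D = ½ k_n V_ov² = 0.5 × 1.3 × 1.82² = 2.15 mA, giving V_DS = V_DD − I_D R_D = 14.7 − 2.15 × 18.6 = -25.3 V.
But -25.3 V < V_ov = 1.82 V, so the device is actually in triode.
In triode I_D = k_n[V_ov V_DS − ½ V_DS²] and I_D = (V_DD − V_DS)/R_D. Equating: 12.1 V_DS² − 45.01 V_DS + 14.7 = 0, giving V_DS = 0.362 V (the root below V_ov).
I_D = (14.7 − 0.362) / 18.6 = 0.771 mA.

I_D = 0.771 mA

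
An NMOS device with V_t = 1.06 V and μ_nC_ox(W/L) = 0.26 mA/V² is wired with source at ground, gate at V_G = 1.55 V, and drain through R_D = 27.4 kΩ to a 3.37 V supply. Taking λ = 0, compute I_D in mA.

I_D = 0.0312 mA

V_GS = V_G = 1.55 V, so V_ov = 1.55 − 1.06 = 0.49 V.
Assume saturation: I_D = ½ k_n V_ov² = 0.5 × 0.26 × 0.49² = 0.0312 mA, giving V_DS = V_DD − I_D R_D = 3.37 − 0.0312 × 27.4 = 2.51 V.
V_DS = 2.51 V ≥ V_ov = 0.49 V, confirming saturation.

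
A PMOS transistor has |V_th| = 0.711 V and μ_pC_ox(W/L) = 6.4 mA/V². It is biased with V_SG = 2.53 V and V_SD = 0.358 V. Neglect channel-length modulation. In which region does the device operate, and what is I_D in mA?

Triode; I_D = 3.76 mA

V_ov = V_SG − |V_th| = 2.53 − 0.711 = 1.82 V.
Since V_SD = 0.358 V < V_ov = 1.82 V, the device is in the triode region.
I_D = k_p [V_ov · V_SD − ½ V_SD²] = 6.4 × [1.82 × 0.358 − 0.5 × 0.358²] = 3.76 mA.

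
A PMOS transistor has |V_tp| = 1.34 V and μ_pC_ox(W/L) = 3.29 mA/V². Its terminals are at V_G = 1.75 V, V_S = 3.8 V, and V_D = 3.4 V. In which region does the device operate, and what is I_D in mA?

Triode; I_D = 0.671 mA

V_SG = V_S − V_G = 3.8 − 1.75 = 2.05 V; V_SD = V_S − V_D = 3.8 − 3.4 = 0.4 V.
V_ov = V_SG − |V_tp| = 2.05 − 1.34 = 0.71 V.
Since V_SD = 0.4 V < V_ov = 0.71 V, the device is in the triode region.
I_D = k_p [V_ov · V_SD − ½ V_SD²] = 3.29 × [0.71 × 0.4 − 0.5 × 0.4²] = 0.671 mA.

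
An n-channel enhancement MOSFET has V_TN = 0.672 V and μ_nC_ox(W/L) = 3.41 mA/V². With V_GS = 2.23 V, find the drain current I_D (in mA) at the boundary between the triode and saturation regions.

At the boundary V_DS = V_ov = V_GS − V_TN = 2.23 − 0.672 = 1.56 V.
I_D = ½ k_n V_ov² = 0.5 × 3.41 × 1.56² = 4.14 mA.

I_D = 4.14 mA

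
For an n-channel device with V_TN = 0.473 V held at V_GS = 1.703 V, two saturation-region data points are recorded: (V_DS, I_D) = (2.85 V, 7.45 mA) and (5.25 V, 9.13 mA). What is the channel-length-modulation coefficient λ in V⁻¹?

λ = 0.128 V⁻¹

With V_GS fixed, I_D ∝ (1 + λ V_DS) in saturation, so I_D2/I_D1 = (1 + λ V_DS2)/(1 + λ V_DS1).
9.13/7.45 = 1.226 = (1 + 5.25 λ)/(1 + 2.85 λ).
Solving: λ (I_D1 V_DS2 − I_D2 V_DS1) = I_D2 − I_D1, so λ = (9.13 − 7.45) / (7.45 × 5.25 − 9.13 × 2.85) = 1.68 / 13.1 = 0.128 V⁻¹.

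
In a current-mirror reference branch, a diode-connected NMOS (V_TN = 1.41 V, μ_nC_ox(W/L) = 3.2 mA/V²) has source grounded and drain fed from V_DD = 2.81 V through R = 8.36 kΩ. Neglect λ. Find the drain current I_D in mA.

I_D = 0.133 mA

With gate tied to drain, V_GS = V_DS ≥ V_GS − V_TN, so the device is in saturation.
KCL at the drain: ½ k_n (V_GS − V_TN)² = (V_DD − V_GS)/R.
Let x = V_GS − 1.41. Then 13.4 x² + x − 1.4 = 0, giving x = 0.288 V (positive root), so V_GS = 1.7 V.
I_D = (V_DD − V_GS)/R = (2.81 − 1.7) / 8.36 = 0.133 mA.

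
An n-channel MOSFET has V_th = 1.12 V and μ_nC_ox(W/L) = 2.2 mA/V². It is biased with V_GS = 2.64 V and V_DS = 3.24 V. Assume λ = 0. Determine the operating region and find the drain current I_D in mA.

V_ov = V_GS − V_th = 2.64 − 1.12 = 1.52 V.
Since V_DS = 3.24 V ≥ V_ov = 1.52 V, the device is in saturation.
I_D = ½ k_n V_ov² = 0.5 × 2.2 × 1.52² = 2.54 mA.

Saturation; I_D = 2.54 mA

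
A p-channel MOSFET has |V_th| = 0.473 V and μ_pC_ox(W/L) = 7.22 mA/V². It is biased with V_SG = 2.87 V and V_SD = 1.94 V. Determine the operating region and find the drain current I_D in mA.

Triode; I_D = 20.0 mA

V_ov = V_SG − |V_th| = 2.87 − 0.473 = 2.4 V.
Since V_SD = 1.94 V < V_ov = 2.4 V, the device is in the triode region.
I_D = k_p [V_ov · V_SD − ½ V_SD²] = 7.22 × [2.4 × 1.94 − 0.5 × 1.94²] = 20 mA.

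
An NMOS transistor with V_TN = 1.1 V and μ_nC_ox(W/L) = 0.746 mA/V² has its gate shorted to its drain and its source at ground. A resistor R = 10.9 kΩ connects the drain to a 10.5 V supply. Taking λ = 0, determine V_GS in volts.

V_GS = 2.50 V

With gate tied to drain, V_GS = V_DS ≥ V_GS − V_TN, so the device is in saturation.
KCL at the drain: ½ k_n (V_GS − V_TN)² = (V_DD − V_GS)/R.
Let x = V_GS − 1.1. Then 4.07 x² + x − 9.4 = 0, giving x = 1.4 V (positive root), so V_GS = 2.5 V.
I_D = (V_DD − V_GS)/R = (10.5 − 2.5) / 10.9 = 0.734 mA.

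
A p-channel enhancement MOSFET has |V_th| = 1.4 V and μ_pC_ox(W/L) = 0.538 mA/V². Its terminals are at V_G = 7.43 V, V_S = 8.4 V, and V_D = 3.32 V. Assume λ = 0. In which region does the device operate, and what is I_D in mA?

Cutoff; I_D = 0 mA

V_SG = V_S − V_G = 8.4 − 7.43 = 0.97 V; V_SD = V_S − V_D = 8.4 − 3.32 = 5.08 V.
V_SG = 0.97 V < |V_th| = 1.4 V, so the transistor is in cutoff.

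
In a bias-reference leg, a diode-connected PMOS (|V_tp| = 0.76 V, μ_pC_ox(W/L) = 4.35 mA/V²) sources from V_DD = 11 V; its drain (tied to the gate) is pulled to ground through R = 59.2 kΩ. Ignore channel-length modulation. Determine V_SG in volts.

V_SG = 1.04 V

With gate tied to drain, V_SG = V_SD ≥ V_SG − |V_tp|, so the device is in saturation.
KCL at the drain: ½ k_p (V_SG − |V_tp|)² = (V_DD − V_SG)/R.
Let x = V_SG − 0.76. Then 129 x² + x − 10.24 = 0, giving x = 0.278 V (positive root), so V_SG = 1.04 V.
I_D = (V_DD − V_SG)/R = (11 − 1.04) / 59.2 = 0.168 mA.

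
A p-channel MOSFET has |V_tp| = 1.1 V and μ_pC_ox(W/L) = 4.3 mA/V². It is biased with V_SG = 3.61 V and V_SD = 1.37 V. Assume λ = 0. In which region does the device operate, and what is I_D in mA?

Triode; I_D = 10.8 mA

V_ov = V_SG − |V_tp| = 3.61 − 1.1 = 2.51 V.
Since V_SD = 1.37 V < V_ov = 2.51 V, the device is in the triode region.
I_D = k_p [V_ov · V_SD − ½ V_SD²] = 4.3 × [2.51 × 1.37 − 0.5 × 1.37²] = 10.8 mA.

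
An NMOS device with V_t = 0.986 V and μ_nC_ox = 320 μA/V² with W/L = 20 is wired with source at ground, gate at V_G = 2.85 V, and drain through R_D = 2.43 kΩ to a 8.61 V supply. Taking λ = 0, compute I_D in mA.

I_D = 3.41 mA

V_GS = V_G = 2.85 V, so V_ov = 2.85 − 0.986 = 1.86 V.
k_n = μ_nC_ox · (W/L) = 6.4 mA/V².
Assume saturation: I_D = ½ k_n V_ov² = 0.5 × 6.4 × 1.86² = 11.1 mA, giving V_DS = V_DD − I_D R_D = 8.61 − 11.1 × 2.43 = -18.4 V.
But -18.4 V < V_ov = 1.86 V, so the device is actually in triode.
In triode I_D = k_n[V_ov V_DS − ½ V_DS²] and I_D = (V_DD − V_DS)/R_D. Equating: 7.78 V_DS² − 29.99 V_DS + 8.61 = 0, giving V_DS = 0.312 V (the root below V_ov).
I_D = (8.61 − 0.312) / 2.43 = 3.41 mA.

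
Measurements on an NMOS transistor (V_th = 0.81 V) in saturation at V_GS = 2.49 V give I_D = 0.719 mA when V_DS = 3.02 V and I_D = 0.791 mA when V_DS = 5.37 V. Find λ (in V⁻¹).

λ = 0.0489 V⁻¹

With V_GS fixed, I_D ∝ (1 + λ V_DS) in saturation, so I_D2/I_D1 = (1 + λ V_DS2)/(1 + λ V_DS1).
0.791/0.719 = 1.1 = (1 + 5.37 λ)/(1 + 3.02 λ).
Solving: λ (I_D1 V_DS2 − I_D2 V_DS1) = I_D2 − I_D1, so λ = (0.791 − 0.719) / (0.719 × 5.37 − 0.791 × 3.02) = 0.072 / 1.47 = 0.0489 V⁻¹.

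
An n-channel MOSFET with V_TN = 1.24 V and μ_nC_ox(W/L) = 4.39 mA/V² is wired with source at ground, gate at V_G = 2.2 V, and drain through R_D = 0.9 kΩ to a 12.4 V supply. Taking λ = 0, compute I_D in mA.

I_D = 2.02 mA

V_GS = V_G = 2.2 V, so V_ov = 2.2 − 1.24 = 0.96 V.
Assume saturation: I_D = ½ k_n V_ov² = 0.5 × 4.39 × 0.96² = 2.02 mA, giving V_DS = V_DD − I_D R_D = 12.4 − 2.02 × 0.9 = 10.6 V.
V_DS = 10.6 V ≥ V_ov = 0.96 V, confirming saturation.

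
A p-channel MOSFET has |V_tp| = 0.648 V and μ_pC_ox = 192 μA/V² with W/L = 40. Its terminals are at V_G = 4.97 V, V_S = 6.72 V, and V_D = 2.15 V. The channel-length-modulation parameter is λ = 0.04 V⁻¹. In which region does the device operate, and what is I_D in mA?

V_SG = V_S − V_G = 6.72 − 4.97 = 1.75 V; V_SD = V_S − V_D = 6.72 − 2.15 = 4.57 V.
k_p = μ_pC_ox · (W/L) = 7.68 mA/V².
V_ov = V_SG − |V_tp| = 1.75 − 0.648 = 1.1 V.
Since V_SD = 4.57 V ≥ V_ov = 1.1 V, the device is in saturation.
I_D = ½ k_p V_ov² (1 + λ V_SD) = 0.5 × 7.68 × 1.1² × (1 + 0.04 × 4.57) = 5.52 mA.

Saturation; I_D = 5.52 mA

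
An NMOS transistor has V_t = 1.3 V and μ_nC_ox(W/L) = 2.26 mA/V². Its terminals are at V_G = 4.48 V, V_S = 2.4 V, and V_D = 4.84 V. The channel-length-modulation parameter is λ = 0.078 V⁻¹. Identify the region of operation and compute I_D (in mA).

Saturation; I_D = 0.818 mA

V_GS = V_G − V_S = 4.48 − 2.4 = 2.08 V; V_DS = V_D − V_S = 4.84 − 2.4 = 2.44 V.
V_ov = V_GS − V_t = 2.08 − 1.3 = 0.78 V.
Since V_DS = 2.44 V ≥ V_ov = 0.78 V, the device is in saturation.
I_D = ½ k_n V_ov² (1 + λ V_DS) = 0.5 × 2.26 × 0.78² × (1 + 0.078 × 2.44) = 0.818 mA.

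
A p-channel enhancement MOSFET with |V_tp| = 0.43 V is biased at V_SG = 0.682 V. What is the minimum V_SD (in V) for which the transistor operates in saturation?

V_SD,sat = 0.252 V

The boundary between triode and saturation is V_SD = V_SG − |V_tp| = V_ov.
V_ov = 0.682 − 0.43 = 0.252 V.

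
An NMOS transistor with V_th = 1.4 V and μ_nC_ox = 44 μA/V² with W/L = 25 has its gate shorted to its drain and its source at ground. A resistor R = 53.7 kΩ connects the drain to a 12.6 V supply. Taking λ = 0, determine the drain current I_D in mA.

I_D = 0.197 mA

With gate tied to drain, V_GS = V_DS ≥ V_GS − V_th, so the device is in saturation.
k_n = μ_nC_ox · (W/L) = 1.1 mA/V².
KCL at the drain: ½ k_n (V_GS − V_th)² = (V_DD − V_GS)/R.
Let x = V_GS − 1.4. Then 29.5 x² + x − 11.2 = 0, giving x = 0.599 V (positive root), so V_GS = 2 V.
I_D = (V_DD − V_GS)/R = (12.6 − 2) / 53.7 = 0.197 mA.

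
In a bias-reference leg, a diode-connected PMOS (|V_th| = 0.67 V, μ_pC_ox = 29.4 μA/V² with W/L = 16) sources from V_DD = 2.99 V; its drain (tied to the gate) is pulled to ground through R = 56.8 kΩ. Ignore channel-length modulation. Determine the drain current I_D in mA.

With gate tied to drain, V_SG = V_SD ≥ V_SG − |V_th|, so the device is in saturation.
k_p = μ_pC_ox · (W/L) = 0.4704 mA/V².
KCL at the drain: ½ k_p (V_SG − |V_th|)² = (V_DD − V_SG)/R.
Let x = V_SG − 0.67. Then 13.4 x² + x − 2.32 = 0, giving x = 0.381 V (positive root), so V_SG = 1.05 V.
I_D = (V_DD − V_SG)/R = (2.99 − 1.05) / 56.8 = 0.0341 mA.

I_D = 0.0341 mA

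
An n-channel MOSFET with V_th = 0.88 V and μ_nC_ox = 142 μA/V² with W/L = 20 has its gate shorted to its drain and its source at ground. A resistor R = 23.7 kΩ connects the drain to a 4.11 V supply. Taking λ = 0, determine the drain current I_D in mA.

I_D = 0.124 mA

With gate tied to drain, V_GS = V_DS ≥ V_GS − V_th, so the device is in saturation.
k_n = μ_nC_ox · (W/L) = 2.84 mA/V².
KCL at the drain: ½ k_n (V_GS − V_th)² = (V_DD − V_GS)/R.
Let x = V_GS − 0.88. Then 33.7 x² + x − 3.23 = 0, giving x = 0.295 V (positive root), so V_GS = 1.18 V.
I_D = (V_DD − V_GS)/R = (4.11 − 1.18) / 23.7 = 0.124 mA.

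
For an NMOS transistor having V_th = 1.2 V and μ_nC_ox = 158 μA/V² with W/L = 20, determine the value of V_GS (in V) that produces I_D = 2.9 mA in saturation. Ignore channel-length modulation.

k_n = μ_nC_ox · (W/L) = 3.16 mA/V².
In saturation I_D = ½ k_n (V_GS − V_th)², so V_GS − V_th = √(2 I_D / k_n) = √(2 × 2.9 / 3.16) = 1.35 V.
V_GS = 1.2 + 1.35 = 2.55 V.

V_GS = 2.55 V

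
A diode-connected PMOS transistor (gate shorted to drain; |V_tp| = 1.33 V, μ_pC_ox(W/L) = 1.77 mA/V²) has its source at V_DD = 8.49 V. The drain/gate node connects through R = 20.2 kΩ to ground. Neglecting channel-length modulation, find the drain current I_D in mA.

With gate tied to drain, V_SG = V_SD ≥ V_SG − |V_tp|, so the device is in saturation.
KCL at the drain: ½ k_p (V_SG − |V_tp|)² = (V_DD − V_SG)/R.
Let x = V_SG − 1.33. Then 17.9 x² + x − 7.16 = 0, giving x = 0.606 V (positive root), so V_SG = 1.94 V.
I_D = (V_DD − V_SG)/R = (8.49 − 1.94) / 20.2 = 0.324 mA.

I_D = 0.324 mA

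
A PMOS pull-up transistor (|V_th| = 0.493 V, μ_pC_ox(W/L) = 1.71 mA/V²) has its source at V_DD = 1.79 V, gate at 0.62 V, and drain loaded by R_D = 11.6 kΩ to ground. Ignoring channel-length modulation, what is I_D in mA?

V_SG = V_DD − V_G = 1.79 − 0.62 = 1.17 V, so V_ov = 1.17 − 0.493 = 0.677 V.
Assume saturation: I_D = ½ k_p V_ov² = 0.5 × 1.71 × 0.677² = 0.392 mA, giving V_SD = V_DD − I_D R_D = 1.79 − 0.392 × 11.6 = -2.76 V.
But -2.76 V < V_ov = 0.677 V, so the device is actually in triode.
In triode I_D = k_p[V_ov V_SD − ½ V_SD²] and I_D = (V_DD − V_SD)/R_D. Equating: 9.92 V_SD² − 14.43 V_SD + 1.79 = 0, giving V_SD = 0.137 V (the root below V_ov).
I_D = (1.79 − 0.137) / 11.6 = 0.143 mA.

I_D = 0.143 mA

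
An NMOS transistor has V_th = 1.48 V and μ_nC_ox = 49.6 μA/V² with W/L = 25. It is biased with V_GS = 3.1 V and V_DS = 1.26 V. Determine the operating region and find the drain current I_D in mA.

k_n = μ_nC_ox · (W/L) = 1.24 mA/V².
V_ov = V_GS − V_th = 3.1 − 1.48 = 1.62 V.
Since V_DS = 1.26 V < V_ov = 1.62 V, the device is in the triode region.
I_D = k_n [V_ov · V_DS − ½ V_DS²] = 1.24 × [1.62 × 1.26 − 0.5 × 1.26²] = 1.55 mA.

Triode; I_D = 1.55 mA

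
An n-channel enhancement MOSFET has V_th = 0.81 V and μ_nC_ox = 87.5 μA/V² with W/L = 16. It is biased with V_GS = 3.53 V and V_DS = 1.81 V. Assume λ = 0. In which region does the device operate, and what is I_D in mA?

Triode; I_D = 4.60 mA

k_n = μ_nC_ox · (W/L) = 1.4 mA/V².
V_ov = V_GS − V_th = 3.53 − 0.81 = 2.72 V.
Since V_DS = 1.81 V < V_ov = 2.72 V, the device is in the triode region.
I_D = k_n [V_ov · V_DS − ½ V_DS²] = 1.4 × [2.72 × 1.81 − 0.5 × 1.81²] = 4.6 mA.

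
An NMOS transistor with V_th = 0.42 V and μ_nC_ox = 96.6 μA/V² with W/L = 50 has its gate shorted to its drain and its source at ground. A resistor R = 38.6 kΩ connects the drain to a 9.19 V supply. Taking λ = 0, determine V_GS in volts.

With gate tied to drain, V_GS = V_DS ≥ V_GS − V_th, so the device is in saturation.
k_n = μ_nC_ox · (W/L) = 4.83 mA/V².
KCL at the drain: ½ k_n (V_GS − V_th)² = (V_DD − V_GS)/R.
Let x = V_GS − 0.42. Then 93.2 x² + x − 8.77 = 0, giving x = 0.301 V (positive root), so V_GS = 0.721 V.
I_D = (V_DD − V_GS)/R = (9.19 − 0.721) / 38.6 = 0.219 mA.

V_GS = 0.721 V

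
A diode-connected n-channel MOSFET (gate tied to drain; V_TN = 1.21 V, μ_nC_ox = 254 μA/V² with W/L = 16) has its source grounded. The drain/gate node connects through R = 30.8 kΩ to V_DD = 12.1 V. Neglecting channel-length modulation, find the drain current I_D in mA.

I_D = 0.340 mA

With gate tied to drain, V_GS = V_DS ≥ V_GS − V_TN, so the device is in saturation.
k_n = μ_nC_ox · (W/L) = 4.064 mA/V².
KCL at the drain: ½ k_n (V_GS − V_TN)² = (V_DD − V_GS)/R.
Let x = V_GS − 1.21. Then 62.6 x² + x − 10.89 = 0, giving x = 0.409 V (positive root), so V_GS = 1.62 V.
I_D = (V_DD − V_GS)/R = (12.1 − 1.62) / 30.8 = 0.34 mA.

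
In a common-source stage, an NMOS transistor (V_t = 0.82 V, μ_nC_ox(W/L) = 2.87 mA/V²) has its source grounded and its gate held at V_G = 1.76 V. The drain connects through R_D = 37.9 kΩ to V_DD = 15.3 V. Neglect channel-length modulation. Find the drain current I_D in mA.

I_D = 0.399 mA

V_GS = V_G = 1.76 V, so V_ov = 1.76 − 0.82 = 0.94 V.
Assume saturation: I_D = ½ k_n V_ov² = 0.5 × 2.87 × 0.94² = 1.27 mA, giving V_DS = V_DD − I_D R_D = 15.3 − 1.27 × 37.9 = -32.8 V.
But -32.8 V < V_ov = 0.94 V, so the device is actually in triode.
In triode I_D = k_n[V_ov V_DS − ½ V_DS²] and I_D = (V_DD − V_DS)/R_D. Equating: 54.4 V_DS² − 103.2 V_DS + 15.3 = 0, giving V_DS = 0.162 V (the root below V_ov).
I_D = (15.3 − 0.162) / 37.9 = 0.399 mA.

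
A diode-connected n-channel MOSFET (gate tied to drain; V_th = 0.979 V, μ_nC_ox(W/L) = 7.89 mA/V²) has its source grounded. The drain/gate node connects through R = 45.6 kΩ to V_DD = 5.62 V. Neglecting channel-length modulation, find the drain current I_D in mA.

With gate tied to drain, V_GS = V_DS ≥ V_GS − V_th, so the device is in saturation.
KCL at the drain: ½ k_n (V_GS − V_th)² = (V_DD − V_GS)/R.
Let x = V_GS − 0.979. Then 180 x² + x − 4.641 = 0, giving x = 0.158 V (positive root), so V_GS = 1.14 V.
I_D = (V_DD − V_GS)/R = (5.62 − 1.14) / 45.6 = 0.0983 mA.

I_D = 0.0983 mA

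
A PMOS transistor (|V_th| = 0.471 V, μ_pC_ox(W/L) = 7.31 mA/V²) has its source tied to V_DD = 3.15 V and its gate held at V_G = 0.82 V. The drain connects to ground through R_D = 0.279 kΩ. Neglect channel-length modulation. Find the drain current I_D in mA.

V_SG = V_DD − V_G = 3.15 − 0.82 = 2.33 V, so V_ov = 2.33 − 0.471 = 1.86 V.
Assume saturation: I_D = ½ k_p V_ov² = 0.5 × 7.31 × 1.86² = 12.6 mA, giving V_SD = V_DD − I_D R_D = 3.15 − 12.6 × 0.279 = -0.374 V.
But -0.374 V < V_ov = 1.86 V, so the device is actually in triode.
In triode I_D = k_p[V_ov V_SD − ½ V_SD²] and I_D = (V_DD − V_SD)/R_D. Equating: 1.02 V_SD² − 4.791 V_SD + 3.15 = 0, giving V_SD = 0.79 V (the root below V_ov).
I_D = (3.15 − 0.79) / 0.279 = 8.46 mA.

I_D = 8.46 mA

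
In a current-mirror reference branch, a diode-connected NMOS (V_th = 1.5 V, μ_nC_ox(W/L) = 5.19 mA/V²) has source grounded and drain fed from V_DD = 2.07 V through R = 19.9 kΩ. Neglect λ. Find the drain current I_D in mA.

I_D = 0.0238 mA

With gate tied to drain, V_GS = V_DS ≥ V_GS − V_th, so the device is in saturation.
KCL at the drain: ½ k_n (V_GS − V_th)² = (V_DD − V_GS)/R.
Let x = V_GS − 1.5. Then 51.6 x² + x − 0.57 = 0, giving x = 0.0958 V (positive root), so V_GS = 1.6 V.
I_D = (V_DD − V_GS)/R = (2.07 − 1.6) / 19.9 = 0.0238 mA.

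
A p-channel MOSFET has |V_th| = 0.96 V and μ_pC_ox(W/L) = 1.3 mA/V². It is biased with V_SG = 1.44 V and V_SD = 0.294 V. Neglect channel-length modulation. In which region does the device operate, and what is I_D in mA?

Triode; I_D = 0.127 mA

V_ov = V_SG − |V_th| = 1.44 − 0.96 = 0.48 V.
Since V_SD = 0.294 V < V_ov = 0.48 V, the device is in the triode region.
I_D = k_p [V_ov · V_SD − ½ V_SD²] = 1.3 × [0.48 × 0.294 − 0.5 × 0.294²] = 0.127 mA.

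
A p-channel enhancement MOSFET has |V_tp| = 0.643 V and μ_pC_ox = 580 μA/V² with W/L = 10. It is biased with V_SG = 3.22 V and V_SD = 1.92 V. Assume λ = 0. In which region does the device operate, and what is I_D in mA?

Triode; I_D = 18.0 mA

k_p = μ_pC_ox · (W/L) = 5.8 mA/V².
V_ov = V_SG − |V_tp| = 3.22 − 0.643 = 2.58 V.
Since V_SD = 1.92 V < V_ov = 2.58 V, the device is in the triode region.
I_D = k_p [V_ov · V_SD − ½ V_SD²] = 5.8 × [2.58 × 1.92 − 0.5 × 1.92²] = 18 mA.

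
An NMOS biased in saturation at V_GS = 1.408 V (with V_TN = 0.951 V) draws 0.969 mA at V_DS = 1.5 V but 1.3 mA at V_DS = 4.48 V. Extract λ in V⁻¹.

With V_GS fixed, I_D ∝ (1 + λ V_DS) in saturation, so I_D2/I_D1 = (1 + λ V_DS2)/(1 + λ V_DS1).
1.3/0.969 = 1.342 = (1 + 4.48 λ)/(1 + 1.5 λ).
Solving: λ (I_D1 V_DS2 − I_D2 V_DS1) = I_D2 − I_D1, so λ = (1.3 − 0.969) / (0.969 × 4.48 − 1.3 × 1.5) = 0.331 / 2.39 = 0.138 V⁻¹.

λ = 0.138 V⁻¹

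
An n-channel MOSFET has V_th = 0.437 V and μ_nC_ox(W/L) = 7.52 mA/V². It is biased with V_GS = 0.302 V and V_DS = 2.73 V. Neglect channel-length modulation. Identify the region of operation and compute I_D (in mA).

V_GS = 0.302 V < V_th = 0.437 V, so the transistor is in cutoff.

Cutoff; I_D = 0 mA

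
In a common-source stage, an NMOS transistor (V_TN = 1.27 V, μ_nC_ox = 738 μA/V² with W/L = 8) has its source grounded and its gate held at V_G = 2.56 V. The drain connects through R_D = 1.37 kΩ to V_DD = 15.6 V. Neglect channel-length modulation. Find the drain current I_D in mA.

V_GS = V_G = 2.56 V, so V_ov = 2.56 − 1.27 = 1.29 V.
k_n = μ_nC_ox · (W/L) = 5.904 mA/V².
Assume saturation: I_D = ½ k_n V_ov² = 0.5 × 5.904 × 1.29² = 4.91 mA, giving V_DS = V_DD − I_D R_D = 15.6 − 4.91 × 1.37 = 8.87 V.
V_DS = 8.87 V ≥ V_ov = 1.29 V, confirming saturation.

I_D = 4.91 mA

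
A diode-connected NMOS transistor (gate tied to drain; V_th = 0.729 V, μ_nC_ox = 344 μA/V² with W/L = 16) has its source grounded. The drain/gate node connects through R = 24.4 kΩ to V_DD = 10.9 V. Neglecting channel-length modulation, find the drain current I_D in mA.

I_D = 0.401 mA

With gate tied to drain, V_GS = V_DS ≥ V_GS − V_th, so the device is in saturation.
k_n = μ_nC_ox · (W/L) = 5.504 mA/V².
KCL at the drain: ½ k_n (V_GS − V_th)² = (V_DD − V_GS)/R.
Let x = V_GS − 0.729. Then 67.1 x² + x − 10.17 = 0, giving x = 0.382 V (positive root), so V_GS = 1.11 V.
I_D = (V_DD − V_GS)/R = (10.9 − 1.11) / 24.4 = 0.401 mA.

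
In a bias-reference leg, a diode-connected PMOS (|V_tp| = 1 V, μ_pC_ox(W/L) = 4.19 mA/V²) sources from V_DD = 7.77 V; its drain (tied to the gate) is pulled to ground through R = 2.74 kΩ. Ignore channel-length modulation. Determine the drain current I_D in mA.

With gate tied to drain, V_SG = V_SD ≥ V_SG − |V_tp|, so the device is in saturation.
KCL at the drain: ½ k_p (V_SG − |V_tp|)² = (V_DD − V_SG)/R.
Let x = V_SG − 1. Then 5.74 x² + x − 6.77 = 0, giving x = 1 V (positive root), so V_SG = 2 V.
I_D = (V_DD − V_SG)/R = (7.77 − 2) / 2.74 = 2.1 mA.

I_D = 2.10 mA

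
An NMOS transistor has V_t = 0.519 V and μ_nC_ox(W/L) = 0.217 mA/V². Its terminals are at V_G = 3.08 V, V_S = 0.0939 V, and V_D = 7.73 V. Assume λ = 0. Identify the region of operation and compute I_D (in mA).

Saturation; I_D = 0.660 mA

V_GS = V_G − V_S = 3.08 − 0.0939 = 2.99 V; V_DS = V_D − V_S = 7.73 − 0.0939 = 7.64 V.
V_ov = V_GS − V_t = 2.99 − 0.519 = 2.47 V.
Since V_DS = 7.64 V ≥ V_ov = 2.47 V, the device is in saturation.
I_D = ½ k_n V_ov² = 0.5 × 0.217 × 2.47² = 0.66 mA.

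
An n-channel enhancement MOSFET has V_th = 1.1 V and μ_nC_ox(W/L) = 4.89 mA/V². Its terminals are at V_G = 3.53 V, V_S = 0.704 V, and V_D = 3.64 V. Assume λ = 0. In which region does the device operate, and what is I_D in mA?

Saturation; I_D = 7.28 mA

V_GS = V_G − V_S = 3.53 − 0.704 = 2.83 V; V_DS = V_D − V_S = 3.64 − 0.704 = 2.94 V.
V_ov = V_GS − V_th = 2.83 − 1.1 = 1.73 V.
Since V_DS = 2.94 V ≥ V_ov = 1.73 V, the device is in saturation.
I_D = ½ k_n V_ov² = 0.5 × 4.89 × 1.73² = 7.28 mA.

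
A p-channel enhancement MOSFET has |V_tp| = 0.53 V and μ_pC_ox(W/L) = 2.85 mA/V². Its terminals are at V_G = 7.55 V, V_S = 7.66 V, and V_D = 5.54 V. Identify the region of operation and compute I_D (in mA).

V_SG = V_S − V_G = 7.66 − 7.55 = 0.11 V; V_SD = V_S − V_D = 7.66 − 5.54 = 2.12 V.
V_SG = 0.11 V < |V_tp| = 0.53 V, so the transistor is in cutoff.

Cutoff; I_D = 0 mA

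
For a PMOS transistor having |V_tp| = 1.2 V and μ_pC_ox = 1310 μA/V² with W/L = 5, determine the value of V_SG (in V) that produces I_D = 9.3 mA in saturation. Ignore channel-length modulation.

k_p = μ_pC_ox · (W/L) = 6.55 mA/V².
In saturation I_D = ½ k_p (V_SG − |V_tp|)², so V_SG − |V_tp| = √(2 I_D / k_p) = √(2 × 9.3 / 6.55) = 1.69 V.
V_SG = 1.2 + 1.69 = 2.89 V.

V_SG = 2.89 V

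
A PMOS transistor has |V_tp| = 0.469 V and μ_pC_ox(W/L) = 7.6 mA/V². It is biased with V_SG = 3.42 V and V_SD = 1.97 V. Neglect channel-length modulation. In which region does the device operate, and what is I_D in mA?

Triode; I_D = 29.4 mA

V_ov = V_SG − |V_tp| = 3.42 − 0.469 = 2.95 V.
Since V_SD = 1.97 V < V_ov = 2.95 V, the device is in the triode region.
I_D = k_p [V_ov · V_SD − ½ V_SD²] = 7.6 × [2.95 × 1.97 − 0.5 × 1.97²] = 29.4 mA.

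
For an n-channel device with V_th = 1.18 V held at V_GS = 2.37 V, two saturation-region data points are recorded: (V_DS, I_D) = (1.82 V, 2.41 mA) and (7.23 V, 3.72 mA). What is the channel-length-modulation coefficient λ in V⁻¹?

With V_GS fixed, I_D ∝ (1 + λ V_DS) in saturation, so I_D2/I_D1 = (1 + λ V_DS2)/(1 + λ V_DS1).
3.72/2.41 = 1.544 = (1 + 7.23 λ)/(1 + 1.82 λ).
Solving: λ (I_D1 V_DS2 − I_D2 V_DS1) = I_D2 − I_D1, so λ = (3.72 − 2.41) / (2.41 × 7.23 − 3.72 × 1.82) = 1.31 / 10.7 = 0.123 V⁻¹.

λ = 0.123 V⁻¹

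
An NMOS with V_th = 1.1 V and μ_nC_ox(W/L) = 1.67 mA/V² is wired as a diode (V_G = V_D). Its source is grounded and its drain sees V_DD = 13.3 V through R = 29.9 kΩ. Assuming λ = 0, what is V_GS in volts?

V_GS = 1.78 V

With gate tied to drain, V_GS = V_DS ≥ V_GS − V_th, so the device is in saturation.
KCL at the drain: ½ k_n (V_GS − V_th)² = (V_DD − V_GS)/R.
Let x = V_GS − 1.1. Then 25 x² + x − 12.2 = 0, giving x = 0.679 V (positive root), so V_GS = 1.78 V.
I_D = (V_DD − V_GS)/R = (13.3 − 1.78) / 29.9 = 0.385 mA.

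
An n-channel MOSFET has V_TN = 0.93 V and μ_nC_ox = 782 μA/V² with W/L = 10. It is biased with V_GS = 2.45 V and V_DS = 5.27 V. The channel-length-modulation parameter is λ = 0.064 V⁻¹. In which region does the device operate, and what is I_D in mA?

k_n = μ_nC_ox · (W/L) = 7.82 mA/V².
V_ov = V_GS − V_TN = 2.45 − 0.93 = 1.52 V.
Since V_DS = 5.27 V ≥ V_ov = 1.52 V, the device is in saturation.
I_D = ½ k_n V_ov² (1 + λ V_DS) = 0.5 × 7.82 × 1.52² × (1 + 0.064 × 5.27) = 12.1 mA.

Saturation; I_D = 12.1 mA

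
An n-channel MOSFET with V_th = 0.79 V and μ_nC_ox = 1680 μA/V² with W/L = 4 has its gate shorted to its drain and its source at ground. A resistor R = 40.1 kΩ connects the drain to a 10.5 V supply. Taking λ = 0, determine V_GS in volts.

V_GS = 1.05 V

With gate tied to drain, V_GS = V_DS ≥ V_GS − V_th, so the device is in saturation.
k_n = μ_nC_ox · (W/L) = 6.72 mA/V².
KCL at the drain: ½ k_n (V_GS − V_th)² = (V_DD − V_GS)/R.
Let x = V_GS − 0.79. Then 135 x² + x − 9.71 = 0, giving x = 0.265 V (positive root), so V_GS = 1.05 V.
I_D = (V_DD − V_GS)/R = (10.5 − 1.05) / 40.1 = 0.236 mA.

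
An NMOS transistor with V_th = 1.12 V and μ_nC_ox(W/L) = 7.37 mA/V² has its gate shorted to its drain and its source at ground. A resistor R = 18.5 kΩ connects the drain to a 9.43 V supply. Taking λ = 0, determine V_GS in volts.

V_GS = 1.46 V

With gate tied to drain, V_GS = V_DS ≥ V_GS − V_th, so the device is in saturation.
KCL at the drain: ½ k_n (V_GS − V_th)² = (V_DD − V_GS)/R.
Let x = V_GS − 1.12. Then 68.2 x² + x − 8.31 = 0, giving x = 0.342 V (positive root), so V_GS = 1.46 V.
I_D = (V_DD − V_GS)/R = (9.43 − 1.46) / 18.5 = 0.431 mA.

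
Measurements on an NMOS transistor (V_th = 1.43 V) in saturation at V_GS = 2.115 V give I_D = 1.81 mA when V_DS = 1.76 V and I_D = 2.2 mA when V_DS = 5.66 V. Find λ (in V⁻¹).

λ = 0.0612 V⁻¹

With V_GS fixed, I_D ∝ (1 + λ V_DS) in saturation, so I_D2/I_D1 = (1 + λ V_DS2)/(1 + λ V_DS1).
2.2/1.81 = 1.215 = (1 + 5.66 λ)/(1 + 1.76 λ).
Solving: λ (I_D1 V_DS2 − I_D2 V_DS1) = I_D2 − I_D1, so λ = (2.2 − 1.81) / (1.81 × 5.66 − 2.2 × 1.76) = 0.39 / 6.37 = 0.0612 V⁻¹.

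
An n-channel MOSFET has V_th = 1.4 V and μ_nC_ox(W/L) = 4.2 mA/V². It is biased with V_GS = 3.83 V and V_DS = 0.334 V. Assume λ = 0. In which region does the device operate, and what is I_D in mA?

V_ov = V_GS − V_th = 3.83 − 1.4 = 2.43 V.
Since V_DS = 0.334 V < V_ov = 2.43 V, the device is in the triode region.
I_D = k_n [V_ov · V_DS − ½ V_DS²] = 4.2 × [2.43 × 0.334 − 0.5 × 0.334²] = 3.17 mA.

Triode; I_D = 3.17 mA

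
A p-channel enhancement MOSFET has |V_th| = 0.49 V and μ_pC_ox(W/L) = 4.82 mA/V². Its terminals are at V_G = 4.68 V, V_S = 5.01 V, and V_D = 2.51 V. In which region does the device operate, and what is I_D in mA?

Cutoff; I_D = 0 mA

V_SG = V_S − V_G = 5.01 − 4.68 = 0.33 V; V_SD = V_S − V_D = 5.01 − 2.51 = 2.5 V.
V_SG = 0.33 V < |V_th| = 0.49 V, so the transistor is in cutoff.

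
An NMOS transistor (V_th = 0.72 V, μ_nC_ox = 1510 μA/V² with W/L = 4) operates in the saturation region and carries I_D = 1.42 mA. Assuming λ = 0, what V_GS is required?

V_GS = 1.41 V

k_n = μ_nC_ox · (W/L) = 6.04 mA/V².
In saturation I_D = ½ k_n (V_GS − V_th)², so V_GS − V_th = √(2 I_D / k_n) = √(2 × 1.42 / 6.04) = 0.686 V.
V_GS = 0.72 + 0.686 = 1.41 V.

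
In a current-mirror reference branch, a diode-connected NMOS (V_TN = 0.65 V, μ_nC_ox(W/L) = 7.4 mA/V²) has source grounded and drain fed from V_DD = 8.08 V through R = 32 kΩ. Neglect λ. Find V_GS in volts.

V_GS = 0.896 V

With gate tied to drain, V_GS = V_DS ≥ V_GS − V_TN, so the device is in saturation.
KCL at the drain: ½ k_n (V_GS − V_TN)² = (V_DD − V_GS)/R.
Let x = V_GS − 0.65. Then 118 x² + x − 7.43 = 0, giving x = 0.246 V (positive root), so V_GS = 0.896 V.
I_D = (V_DD − V_GS)/R = (8.08 − 0.896) / 32 = 0.224 mA.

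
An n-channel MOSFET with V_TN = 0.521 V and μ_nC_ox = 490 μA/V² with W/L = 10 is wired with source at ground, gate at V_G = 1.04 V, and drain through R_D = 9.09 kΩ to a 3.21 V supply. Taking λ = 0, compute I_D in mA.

I_D = 0.336 mA

V_GS = V_G = 1.04 V, so V_ov = 1.04 − 0.521 = 0.519 V.
k_n = μ_nC_ox · (W/L) = 4.9 mA/V².
Assume saturation: I_D = ½ k_n V_ov² = 0.5 × 4.9 × 0.519² = 0.66 mA, giving V_DS = V_DD − I_D R_D = 3.21 − 0.66 × 9.09 = -2.79 V.
But -2.79 V < V_ov = 0.519 V, so the device is actually in triode.
In triode I_D = k_n[V_ov V_DS − ½ V_DS²] and I_D = (V_DD − V_DS)/R_D. Equating: 22.3 V_DS² − 24.12 V_DS + 3.21 = 0, giving V_DS = 0.155 V (the root below V_ov).
I_D = (3.21 − 0.155) / 9.09 = 0.336 mA.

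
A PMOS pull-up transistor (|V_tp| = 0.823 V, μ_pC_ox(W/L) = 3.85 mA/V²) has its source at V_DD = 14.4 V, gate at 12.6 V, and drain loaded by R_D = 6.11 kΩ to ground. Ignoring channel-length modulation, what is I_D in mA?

I_D = 1.84 mA

V_SG = V_DD − V_G = 14.4 − 12.6 = 1.8 V, so V_ov = 1.8 − 0.823 = 0.977 V.
Assume saturation: I_D = ½ k_p V_ov² = 0.5 × 3.85 × 0.977² = 1.84 mA, giving V_SD = V_DD − I_D R_D = 14.4 − 1.84 × 6.11 = 3.17 V.
V_SD = 3.17 V ≥ V_ov = 0.977 V, confirming saturation.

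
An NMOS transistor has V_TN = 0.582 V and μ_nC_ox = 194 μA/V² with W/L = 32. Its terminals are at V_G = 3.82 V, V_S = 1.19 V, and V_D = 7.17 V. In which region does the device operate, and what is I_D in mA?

V_GS = V_G − V_S = 3.82 − 1.19 = 2.63 V; V_DS = V_D − V_S = 7.17 − 1.19 = 5.98 V.
k_n = μ_nC_ox · (W/L) = 6.208 mA/V².
V_ov = V_GS − V_TN = 2.63 − 0.582 = 2.05 V.
Since V_DS = 5.98 V ≥ V_ov = 2.05 V, the device is in saturation.
I_D = ½ k_n V_ov² = 0.5 × 6.208 × 2.05² = 13 mA.

Saturation; I_D = 13.0 mA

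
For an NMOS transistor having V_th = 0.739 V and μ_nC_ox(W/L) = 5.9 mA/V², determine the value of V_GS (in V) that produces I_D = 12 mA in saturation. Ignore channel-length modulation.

In saturation I_D = ½ k_n (V_GS − V_th)², so V_GS − V_th = √(2 I_D / k_n) = √(2 × 12 / 5.9) = 2.02 V.
V_GS = 0.739 + 2.02 = 2.76 V.

V_GS = 2.76 V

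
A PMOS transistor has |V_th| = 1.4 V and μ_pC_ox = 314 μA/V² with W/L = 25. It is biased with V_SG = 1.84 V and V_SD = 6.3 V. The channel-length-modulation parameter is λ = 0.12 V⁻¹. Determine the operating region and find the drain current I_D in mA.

Saturation; I_D = 1.33 mA

k_p = μ_pC_ox · (W/L) = 7.85 mA/V².
V_ov = V_SG − |V_th| = 1.84 − 1.4 = 0.44 V.
Since V_SD = 6.3 V ≥ V_ov = 0.44 V, the device is in saturation.
I_D = ½ k_p V_ov² (1 + λ V_SD) = 0.5 × 7.85 × 0.44² × (1 + 0.12 × 6.3) = 1.33 mA.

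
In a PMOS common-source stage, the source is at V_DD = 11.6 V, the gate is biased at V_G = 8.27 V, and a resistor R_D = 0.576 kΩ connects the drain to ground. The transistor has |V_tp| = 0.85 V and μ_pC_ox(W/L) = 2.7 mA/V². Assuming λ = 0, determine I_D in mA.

V_SG = V_DD − V_G = 11.6 − 8.27 = 3.33 V, so V_ov = 3.33 − 0.85 = 2.48 V.
Assume saturation: I_D = ½ k_p V_ov² = 0.5 × 2.7 × 2.48² = 8.3 mA, giving V_SD = V_DD − I_D R_D = 11.6 − 8.3 × 0.576 = 6.82 V.
V_SD = 6.82 V ≥ V_ov = 2.48 V, confirming saturation.

I_D = 8.30 mA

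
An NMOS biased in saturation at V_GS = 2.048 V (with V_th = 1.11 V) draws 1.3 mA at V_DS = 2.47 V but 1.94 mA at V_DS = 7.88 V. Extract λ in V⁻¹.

λ = 0.117 V⁻¹

With V_GS fixed, I_D ∝ (1 + λ V_DS) in saturation, so I_D2/I_D1 = (1 + λ V_DS2)/(1 + λ V_DS1).
1.94/1.3 = 1.492 = (1 + 7.88 λ)/(1 + 2.47 λ).
Solving: λ (I_D1 V_DS2 − I_D2 V_DS1) = I_D2 − I_D1, so λ = (1.94 − 1.3) / (1.3 × 7.88 − 1.94 × 2.47) = 0.64 / 5.45 = 0.117 V⁻¹.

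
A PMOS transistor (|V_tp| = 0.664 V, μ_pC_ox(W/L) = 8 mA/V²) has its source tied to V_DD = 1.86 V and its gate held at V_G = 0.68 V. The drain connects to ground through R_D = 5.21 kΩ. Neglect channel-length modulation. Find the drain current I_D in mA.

I_D = 0.340 mA

V_SG = V_DD − V_G = 1.86 − 0.68 = 1.18 V, so V_ov = 1.18 − 0.664 = 0.516 V.
Assume saturation: I_D = ½ k_p V_ov² = 0.5 × 8 × 0.516² = 1.07 mA, giving V_SD = V_DD − I_D R_D = 1.86 − 1.07 × 5.21 = -3.69 V.
But -3.69 V < V_ov = 0.516 V, so the device is actually in triode.
In triode I_D = k_p[V_ov V_SD − ½ V_SD²] and I_D = (V_DD − V_SD)/R_D. Equating: 20.8 V_SD² − 22.51 V_SD + 1.86 = 0, giving V_SD = 0.0902 V (the root below V_ov).
I_D = (1.86 − 0.0902) / 5.21 = 0.34 mA.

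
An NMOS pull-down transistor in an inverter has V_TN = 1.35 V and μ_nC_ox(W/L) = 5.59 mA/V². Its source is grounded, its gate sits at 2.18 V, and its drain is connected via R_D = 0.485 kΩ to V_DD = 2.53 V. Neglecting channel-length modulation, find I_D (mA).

I_D = 1.93 mA

V_GS = V_G = 2.18 V, so V_ov = 2.18 − 1.35 = 0.83 V.
Assume saturation: I_D = ½ k_n V_ov² = 0.5 × 5.59 × 0.83² = 1.93 mA, giving V_DS = V_DD − I_D R_D = 2.53 − 1.93 × 0.485 = 1.6 V.
V_DS = 1.6 V ≥ V_ov = 0.83 V, confirming saturation.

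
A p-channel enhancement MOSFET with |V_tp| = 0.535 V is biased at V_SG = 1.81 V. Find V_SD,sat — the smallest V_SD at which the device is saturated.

V_SD,sat = 1.27 V

The boundary between triode and saturation is V_SD = V_SG − |V_tp| = V_ov.
V_ov = 1.81 − 0.535 = 1.27 V.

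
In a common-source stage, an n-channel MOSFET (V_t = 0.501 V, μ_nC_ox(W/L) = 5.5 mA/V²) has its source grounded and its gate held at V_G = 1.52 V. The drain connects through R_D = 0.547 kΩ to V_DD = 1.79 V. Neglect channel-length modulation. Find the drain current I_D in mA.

I_D = 2.26 mA

V_GS = V_G = 1.52 V, so V_ov = 1.52 − 0.501 = 1.02 V.
Assume saturation: I_D = ½ k_n V_ov² = 0.5 × 5.5 × 1.02² = 2.86 mA, giving V_DS = V_DD − I_D R_D = 1.79 − 2.86 × 0.547 = 0.228 V.
But 0.228 V < V_ov = 1.02 V, so the device is actually in triode.
In triode I_D = k_n[V_ov V_DS − ½ V_DS²] and I_D = (V_DD − V_DS)/R_D. Equating: 1.5 V_DS² − 4.066 V_DS + 1.79 = 0, giving V_DS = 0.554 V (the root below V_ov).
I_D = (1.79 − 0.554) / 0.547 = 2.26 mA.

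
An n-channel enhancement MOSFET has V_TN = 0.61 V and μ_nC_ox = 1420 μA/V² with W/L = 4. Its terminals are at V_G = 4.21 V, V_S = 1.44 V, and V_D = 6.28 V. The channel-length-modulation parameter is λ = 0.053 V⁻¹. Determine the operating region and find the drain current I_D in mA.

V_GS = V_G − V_S = 4.21 − 1.44 = 2.77 V; V_DS = V_D − V_S = 6.28 − 1.44 = 4.84 V.
k_n = μ_nC_ox · (W/L) = 5.68 mA/V².
V_ov = V_GS − V_TN = 2.77 − 0.61 = 2.16 V.
Since V_DS = 4.84 V ≥ V_ov = 2.16 V, the device is in saturation.
I_D = ½ k_n V_ov² (1 + λ V_DS) = 0.5 × 5.68 × 2.16² × (1 + 0.053 × 4.84) = 16.6 mA.

Saturation; I_D = 16.6 mA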